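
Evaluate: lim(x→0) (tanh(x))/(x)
This is a 0/0 indeterminate form.

Apply L'Hôpital's rule: differentiate numerator and denominator separately.
  f(x) = tanh(x)   ⇒   f'(x) = 1 - tanh(x)^2
  g(x) = x   ⇒   g'(x) = 1
  lim(x→0) f'(x)/g'(x) = lim(x→0) (1 - tanh(x)^2)/(1)
  = 1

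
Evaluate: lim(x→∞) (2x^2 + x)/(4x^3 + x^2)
This is an ∞/∞ indeterminate form.

Apply L'Hôpital's rule: differentiate numerator and denominator separately.
  f(x) = 2·x^2 + x   ⇒   f'(x) = 4·x + 1
  g(x) = 4·x^3 + x^2   ⇒   g'(x) = 12·x^2 + 2·x
  lim(x→∞) f'(x)/g'(x) = lim(x→∞) (4·x + 1)/(12·x^2 + 2·x)
  = 0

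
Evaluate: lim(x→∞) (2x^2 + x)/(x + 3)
This is an ∞/∞ indeterminate form.

Apply L'Hôpital's rule: differentiate numerator and denominator separately.
  f(x) = 2·x^2 + x   ⇒   f'(x) = 4·x + 1
  g(x) = x + 3   ⇒   g'(x) = 1
  lim(x→∞) f'(x)/g'(x) = lim(x→∞) (4·x + 1)/(1)
  = ∞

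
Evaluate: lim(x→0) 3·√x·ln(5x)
This is a 0·∞ indeterminate form.

Rewrite 0·∞ as a quotient (0/0 or ∞/∞ form), then apply L'Hôpital's rule:
  lim(x→0) 3·√x·ln(5x) = 0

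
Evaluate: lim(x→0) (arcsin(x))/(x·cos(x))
This is a 0/0 indeterminate form.

Apply L'Hôpital's rule: differentiate numerator and denominator separately.
  f(x) = asin(x)   ⇒   f'(x) = 1/sqrt(1 - x^2)
  g(x) = x·cos(x)   ⇒   g'(x) = -x·sin(x) + cos(x)
  lim(x→0) f'(x)/g'(x) = lim(x→0) (1/sqrt(1 - x^2))/(-x·sin(x) + cos(x))
  = 1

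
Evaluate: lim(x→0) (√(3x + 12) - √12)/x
This is a standard limit.

Factor or rationalize the expression:
  lim(x→0) (√(3x + 12) - √12)/x = sqrt(3)/4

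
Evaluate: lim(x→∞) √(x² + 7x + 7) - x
This is an ∞-∞ indeterminate form.

Combine fractions or rationalize to convert ∞-∞ to 0/0 form:
  lim(x→∞) √(x² + 7x + 7) - x = 7/2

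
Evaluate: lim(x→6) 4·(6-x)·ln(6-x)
This is a 0·∞ indeterminate form.

Rewrite 0·∞ as a quotient (0/0 or ∞/∞ form), then apply L'Hôpital's rule:
  lim(x→6) 4·(6-x)·ln(6-x) = 0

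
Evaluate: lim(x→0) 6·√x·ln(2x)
This is a 0·∞ indeterminate form.

Rewrite 0·∞ as a quotient (0/0 or ∞/∞ form), then apply L'Hôpital's rule:
  lim(x→0) 6·√x·ln(2x) = 0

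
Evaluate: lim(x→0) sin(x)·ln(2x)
This is a 0·∞ indeterminate form.

Rewrite 0·∞ as a quotient (0/0 or ∞/∞ form), then apply L'Hôpital's rule:
  lim(x→0) sin(x)·ln(2x) = 0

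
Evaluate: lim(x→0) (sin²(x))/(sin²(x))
This is a 0/0 indeterminate form.

Apply L'Hôpital's rule: differentiate numerator and denominator separately.
  f(x) = sin(x)^2   ⇒   f'(x) = 2·sin(x)·cos(x)
  g(x) = sin(x)^2   ⇒   g'(x) = 2·sin(x)·cos(x)
  lim(x→0) f'(x)/g'(x) = lim(x→0) (2·sin(x)·cos(x))/(2·sin(x)·cos(x))
  = 1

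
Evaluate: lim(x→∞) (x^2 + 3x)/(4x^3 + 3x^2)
This is an ∞/∞ indeterminate form.

Apply L'Hôpital's rule: differentiate numerator and denominator separately.
  f(x) = x^2 + 3·x   ⇒   f'(x) = 2·x + 3
  g(x) = 4·x^3 + 3·x^2   ⇒   g'(x) = 12·x^2 + 6·x
  lim(x→∞) f'(x)/g'(x) = lim(x→∞) (2·x + 3)/(12·x^2 + 6·x)
  = 0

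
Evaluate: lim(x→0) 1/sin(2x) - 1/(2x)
This is an ∞-∞ indeterminate form.

Combine fractions or rationalize to convert ∞-∞ to 0/0 form:
  lim(x→0) 1/sin(2x) - 1/(2x) = 0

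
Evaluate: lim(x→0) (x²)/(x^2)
This is a 0/0 indeterminate form.

Apply L'Hôpital's rule: differentiate numerator and denominator separately.
  f(x) = x^2   ⇒   f'(x) = 2·x
  g(x) = x^2   ⇒   g'(x) = 2·x
  lim(x→0) f'(x)/g'(x) = lim(x→0) (2·x)/(2·x)
  = 1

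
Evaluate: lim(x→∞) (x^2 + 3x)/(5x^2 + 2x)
This is an ∞/∞ indeterminate form.

Apply L'Hôpital's rule: differentiate numerator and denominator separately.
  f(x) = x^2 + 3·x   ⇒   f'(x) = 2·x + 3
  g(x) = 5·x^2 + 2·x   ⇒   g'(x) = 10·x + 2
  lim(x→∞) f'(x)/g'(x) = lim(x→∞) (2·x + 3)/(10·x + 2)
  = 1/5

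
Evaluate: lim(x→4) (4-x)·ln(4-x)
This is a 0·∞ indeterminate form.

Rewrite 0·∞ as a quotient (0/0 or ∞/∞ form), then apply L'Hôpital's rule:
  lim(x→4) (4-x)·ln(4-x) = 0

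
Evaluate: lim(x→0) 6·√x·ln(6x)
This is a 0·∞ indeterminate form.

Rewrite 0·∞ as a quotient (0/0 or ∞/∞ form), then apply L'Hôpital's rule:
  lim(x→0) 6·√x·ln(6x) = 0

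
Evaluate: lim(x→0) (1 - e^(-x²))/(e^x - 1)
This is a 0/0 indeterminate form.

Apply L'Hôpital's rule: differentiate numerator and denominator separately.
  f(x) = 1 - e^(-x^2)   ⇒   f'(x) = 2·x·e^(-x^2)
  g(x) = e^(x) - 1   ⇒   g'(x) = e^(x)
  lim(x→0) f'(x)/g'(x) = lim(x→0) (2·x·e^(-x^2))/(e^(x))
  = 0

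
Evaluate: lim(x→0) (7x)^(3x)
This is an exponential indeterminate form.

For exponential indeterminate forms, take the natural log:
  Let L = lim(x→0) (7x)^(3x)
  Then ln(L) = lim(x→0) [exponent × ln(base)]
  Evaluate using L'Hôpital or standard limits, then exponentiate.
  L = 1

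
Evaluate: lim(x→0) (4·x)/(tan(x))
This is a 0/0 indeterminate form.

Apply L'Hôpital's rule: differentiate numerator and denominator separately.
  f(x) = 4·x   ⇒   f'(x) = 4
  g(x) = tan(x)   ⇒   g'(x) = tan(x)^2 + 1
  lim(x→0) f'(x)/g'(x) = lim(x→0) (4)/(tan(x)^2 + 1)
  = 4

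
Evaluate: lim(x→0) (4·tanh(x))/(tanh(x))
This is a 0/0 indeterminate form.

Apply L'Hôpital's rule: differentiate numerator and denominator separately.
  f(x) = 4·tanh(x)   ⇒   f'(x) = 4 - 4·tanh(x)^2
  g(x) = tanh(x)   ⇒   g'(x) = 1 - tanh(x)^2
  lim(x→0) f'(x)/g'(x) = lim(x→0) (4 - 4·tanh(x)^2)/(1 - tanh(x)^2)
  = 4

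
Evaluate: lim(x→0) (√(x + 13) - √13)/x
This is a standard limit.

Factor or rationalize the expression:
  lim(x→0) (√(x + 13) - √13)/x = sqrt(13)/26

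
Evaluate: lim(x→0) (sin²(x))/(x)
This is a 0/0 indeterminate form.

Apply L'Hôpital's rule: differentiate numerator and denominator separately.
  f(x) = sin(x)^2   ⇒   f'(x) = 2·sin(x)·cos(x)
  g(x) = x   ⇒   g'(x) = 1
  lim(x→0) f'(x)/g'(x) = lim(x→0) (2·sin(x)·cos(x))/(1)
  = 0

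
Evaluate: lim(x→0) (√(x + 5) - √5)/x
This is a standard limit.

Factor or rationalize the expression:
  lim(x→0) (√(x + 5) - √5)/x = sqrt(5)/10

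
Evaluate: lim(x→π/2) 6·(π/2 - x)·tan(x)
This is a 0·∞ indeterminate form.

Rewrite 0·∞ as a quotient (0/0 or ∞/∞ form), then apply L'Hôpital's rule:
  lim(x→π/2) 6·(π/2 - x)·tan(x) = 6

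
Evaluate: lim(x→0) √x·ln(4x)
This is a 0·∞ indeterminate form.

Rewrite 0·∞ as a quotient (0/0 or ∞/∞ form), then apply L'Hôpital's rule:
  lim(x→0) √x·ln(4x) = 0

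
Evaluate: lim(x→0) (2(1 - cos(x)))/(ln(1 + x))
This is a 0/0 indeterminate form.

Apply L'Hôpital's rule: differentiate numerator and denominator separately.
  f(x) = 2 - 2·cos(x)   ⇒   f'(x) = 2·sin(x)
  g(x) = ln(x + 1)   ⇒   g'(x) = 1/(x + 1)
  lim(x→0) f'(x)/g'(x) = lim(x→0) (2·sin(x))/(1/(x + 1))
  = 0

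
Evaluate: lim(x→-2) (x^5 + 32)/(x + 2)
This is a standard limit.

Factor or rationalize the expression:
  lim(x→-2) (x^5 + 32)/(x + 2) = 80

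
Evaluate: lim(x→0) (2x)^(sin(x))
This is an exponential indeterminate form.

For exponential indeterminate forms, take the natural log:
  Let L = lim(x→0) (2x)^(sin(x))
  Then ln(L) = lim(x→0) [exponent × ln(base)]
  Evaluate using L'Hôpital or standard limits, then exponentiate.
  L = 1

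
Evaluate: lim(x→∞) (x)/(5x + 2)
This is an ∞/∞ indeterminate form.

Apply L'Hôpital's rule: differentiate numerator and denominator separately.
  f(x) = x   ⇒   f'(x) = 1
  g(x) = 5·x + 2   ⇒   g'(x) = 5
  lim(x→∞) f'(x)/g'(x) = lim(x→∞) (1)/(5)
  = 1/5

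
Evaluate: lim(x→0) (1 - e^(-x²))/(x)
This is a 0/0 indeterminate form.

Apply L'Hôpital's rule: differentiate numerator and denominator separately.
  f(x) = 1 - e^(-x^2)   ⇒   f'(x) = 2·x·e^(-x^2)
  g(x) = x   ⇒   g'(x) = 1
  lim(x→0) f'(x)/g'(x) = lim(x→0) (2·x·e^(-x^2))/(1)
  = 0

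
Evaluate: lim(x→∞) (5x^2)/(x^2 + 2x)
This is an ∞/∞ indeterminate form.

Apply L'Hôpital's rule: differentiate numerator and denominator separately.
  f(x) = 5·x^2   ⇒   f'(x) = 10·x
  g(x) = x^2 + 2·x   ⇒   g'(x) = 2·x + 2
  lim(x→∞) f'(x)/g'(x) = lim(x→∞) (10·x)/(2·x + 2)
  = 5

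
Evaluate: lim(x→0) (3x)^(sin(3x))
This is an exponential indeterminate form.

For exponential indeterminate forms, take the natural log:
  Let L = lim(x→0) (3x)^(sin(3x))
  Then ln(L) = lim(x→0) [exponent × ln(base)]
  Evaluate using L'Hôpital or standard limits, then exponentiate.
  L = 1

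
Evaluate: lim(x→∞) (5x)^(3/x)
This is an exponential indeterminate form.

For exponential indeterminate forms, take the natural log:
  Let L = lim(x→∞) (5x)^(3/x)
  Then ln(L) = lim(x→∞) [exponent × ln(base)]
  Evaluate using L'Hôpital or standard limits, then exponentiate.
  L = 1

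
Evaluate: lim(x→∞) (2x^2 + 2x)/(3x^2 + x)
This is an ∞/∞ indeterminate form.

Apply L'Hôpital's rule: differentiate numerator and denominator separately.
  f(x) = 2·x^2 + 2·x   ⇒   f'(x) = 4·x + 2
  g(x) = 3·x^2 + x   ⇒   g'(x) = 6·x + 1
  lim(x→∞) f'(x)/g'(x) = lim(x→∞) (4·x + 2)/(6·x + 1)
  = 2/3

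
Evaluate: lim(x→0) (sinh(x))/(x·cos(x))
This is a 0/0 indeterminate form.

Apply L'Hôpital's rule: differentiate numerator and denominator separately.
  f(x) = sinh(x)   ⇒   f'(x) = cosh(x)
  g(x) = x·cos(x)   ⇒   g'(x) = -x·sin(x) + cos(x)
  lim(x→0) f'(x)/g'(x) = lim(x→0) (cosh(x))/(-x·sin(x) + cos(x))
  = 1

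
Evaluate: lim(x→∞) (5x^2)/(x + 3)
This is an ∞/∞ indeterminate form.

Apply L'Hôpital's rule: differentiate numerator and denominator separately.
  f(x) = 5·x^2   ⇒   f'(x) = 10·x
  g(x) = x + 3   ⇒   g'(x) = 1
  lim(x→∞) f'(x)/g'(x) = lim(x→∞) (10·x)/(1)
  = ∞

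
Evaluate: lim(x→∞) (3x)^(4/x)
This is an exponential indeterminate form.

For exponential indeterminate forms, take the natural log:
  Let L = lim(x→∞) (3x)^(4/x)
  Then ln(L) = lim(x→∞) [exponent × ln(base)]
  Evaluate using L'Hôpital or standard limits, then exponentiate.
  L = 1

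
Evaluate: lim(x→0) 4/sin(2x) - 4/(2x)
This is an ∞-∞ indeterminate form.

Combine fractions or rationalize to convert ∞-∞ to 0/0 form:
  lim(x→0) 4/sin(2x) - 4/(2x) = 0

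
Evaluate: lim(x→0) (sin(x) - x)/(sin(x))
This is a 0/0 indeterminate form.

Apply L'Hôpital's rule: differentiate numerator and denominator separately.
  f(x) = -x + sin(x)   ⇒   f'(x) = cos(x) - 1
  g(x) = sin(x)   ⇒   g'(x) = cos(x)
  lim(x→0) f'(x)/g'(x) = lim(x→0) (cos(x) - 1)/(cos(x))
  = 0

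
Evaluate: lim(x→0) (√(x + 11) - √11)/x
This is a standard limit.

Factor or rationalize the expression:
  lim(x→0) (√(x + 11) - √11)/x = sqrt(11)/22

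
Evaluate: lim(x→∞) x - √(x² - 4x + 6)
This is an ∞-∞ indeterminate form.

Combine fractions or rationalize to convert ∞-∞ to 0/0 form:
  lim(x→∞) x - √(x² - 4x + 6) = 2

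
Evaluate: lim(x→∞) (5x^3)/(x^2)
This is an ∞/∞ indeterminate form.

Apply L'Hôpital's rule: differentiate numerator and denominator separately.
  f(x) = 5·x^3   ⇒   f'(x) = 15·x^2
  g(x) = x^2   ⇒   g'(x) = 2·x
  lim(x→∞) f'(x)/g'(x) = lim(x→∞) (15·x^2)/(2·x)
  = ∞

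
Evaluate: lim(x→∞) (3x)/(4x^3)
This is an ∞/∞ indeterminate form.

Apply L'Hôpital's rule: differentiate numerator and denominator separately.
  f(x) = 3·x   ⇒   f'(x) = 3
  g(x) = 4·x^3   ⇒   g'(x) = 12·x^2
  lim(x→∞) f'(x)/g'(x) = lim(x→∞) (3)/(12·x^2)
  = 0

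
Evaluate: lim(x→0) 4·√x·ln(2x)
This is a 0·∞ indeterminate form.

Rewrite 0·∞ as a quotient (0/0 or ∞/∞ form), then apply L'Hôpital's rule:
  lim(x→0) 4·√x·ln(2x) = 0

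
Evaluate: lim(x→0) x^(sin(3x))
This is an exponential indeterminate form.

For exponential indeterminate forms, take the natural log:
  Let L = lim(x→0) x^(sin(3x))
  Then ln(L) = lim(x→0) [exponent × ln(base)]
  Evaluate using L'Hôpital or standard limits, then exponentiate.
  L = 1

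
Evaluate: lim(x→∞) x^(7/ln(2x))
This is an exponential indeterminate form.

For exponential indeterminate forms, take the natural log:
  Let L = lim(x→∞) x^(7/ln(2x))
  Then ln(L) = lim(x→∞) [exponent × ln(base)]
  Evaluate using L'Hôpital or standard limits, then exponentiate.
  L = e^(7)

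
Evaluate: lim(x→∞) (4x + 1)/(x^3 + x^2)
This is an ∞/∞ indeterminate form.

Apply L'Hôpital's rule: differentiate numerator and denominator separately.
  f(x) = 4·x + 1   ⇒   f'(x) = 4
  g(x) = x^3 + x^2   ⇒   g'(x) = 3·x^2 + 2·x
  lim(x→∞) f'(x)/g'(x) = lim(x→∞) (4)/(3·x^2 + 2·x)
  = 0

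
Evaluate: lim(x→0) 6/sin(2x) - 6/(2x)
This is an ∞-∞ indeterminate form.

Combine fractions or rationalize to convert ∞-∞ to 0/0 form:
  lim(x→0) 6/sin(2x) - 6/(2x) = 0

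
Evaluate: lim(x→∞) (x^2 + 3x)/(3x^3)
This is an ∞/∞ indeterminate form.

Apply L'Hôpital's rule: differentiate numerator and denominator separately.
  f(x) = x^2 + 3·x   ⇒   f'(x) = 2·x + 3
  g(x) = 3·x^3   ⇒   g'(x) = 9·x^2
  lim(x→∞) f'(x)/g'(x) = lim(x→∞) (2·x + 3)/(9·x^2)
  = 0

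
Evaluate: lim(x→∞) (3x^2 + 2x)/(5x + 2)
This is an ∞/∞ indeterminate form.

Apply L'Hôpital's rule: differentiate numerator and denominator separately.
  f(x) = 3·x^2 + 2·x   ⇒   f'(x) = 6·x + 2
  g(x) = 5·x + 2   ⇒   g'(x) = 5
  lim(x→∞) f'(x)/g'(x) = lim(x→∞) (6·x + 2)/(5)
  = ∞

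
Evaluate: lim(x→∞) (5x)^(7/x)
This is an exponential indeterminate form.

For exponential indeterminate forms, take the natural log:
  Let L = lim(x→∞) (5x)^(7/x)
  Then ln(L) = lim(x→∞) [exponent × ln(base)]
  Evaluate using L'Hôpital or standard limits, then exponentiate.
  L = 1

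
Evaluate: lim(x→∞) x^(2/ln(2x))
This is an exponential indeterminate form.

For exponential indeterminate forms, take the natural log:
  Let L = lim(x→∞) x^(2/ln(2x))
  Then ln(L) = lim(x→∞) [exponent × ln(base)]
  Evaluate using L'Hôpital or standard limits, then exponentiate.
  L = e²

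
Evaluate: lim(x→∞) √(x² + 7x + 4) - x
This is an ∞-∞ indeterminate form.

Combine fractions or rationalize to convert ∞-∞ to 0/0 form:
  lim(x→∞) √(x² + 7x + 4) - x = 7/2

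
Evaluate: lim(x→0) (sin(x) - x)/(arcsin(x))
This is a 0/0 indeterminate form.

Apply L'Hôpital's rule: differentiate numerator and denominator separately.
  f(x) = -x + sin(x)   ⇒   f'(x) = cos(x) - 1
  g(x) = asin(x)   ⇒   g'(x) = 1/sqrt(1 - x^2)
  lim(x→0) f'(x)/g'(x) = lim(x→0) (cos(x) - 1)/(1/sqrt(1 - x^2))
  = 0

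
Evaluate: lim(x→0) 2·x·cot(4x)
This is a 0·∞ indeterminate form.

Rewrite 0·∞ as a quotient (0/0 or ∞/∞ form), then apply L'Hôpital's rule:
  lim(x→0) 2·x·cot(4x) = 1/2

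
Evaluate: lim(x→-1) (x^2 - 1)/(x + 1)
This is a standard limit.

Factor or rationalize the expression:
  lim(x→-1) (x^2 - 1)/(x + 1) = -2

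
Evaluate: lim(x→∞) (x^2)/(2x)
This is an ∞/∞ indeterminate form.

Apply L'Hôpital's rule: differentiate numerator and denominator separately.
  f(x) = x^2   ⇒   f'(x) = 2·x
  g(x) = 2·x   ⇒   g'(x) = 2
  lim(x→∞) f'(x)/g'(x) = lim(x→∞) (2·x)/(2)
  = ∞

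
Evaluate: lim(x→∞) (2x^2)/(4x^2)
This is an ∞/∞ indeterminate form.

Apply L'Hôpital's rule: differentiate numerator and denominator separately.
  f(x) = 2·x^2   ⇒   f'(x) = 4·x
  g(x) = 4·x^2   ⇒   g'(x) = 8·x
  lim(x→∞) f'(x)/g'(x) = lim(x→∞) (4·x)/(8·x)
  = 1/2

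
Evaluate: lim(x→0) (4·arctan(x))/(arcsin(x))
This is a 0/0 indeterminate form.

Apply L'Hôpital's rule: differentiate numerator and denominator separately.
  f(x) = 4·atan(x)   ⇒   f'(x) = 4/(x^2 + 1)
  g(x) = asin(x)   ⇒   g'(x) = 1/sqrt(1 - x^2)
  lim(x→0) f'(x)/g'(x) = lim(x→0) (4/(x^2 + 1))/(1/sqrt(1 - x^2))
  = 4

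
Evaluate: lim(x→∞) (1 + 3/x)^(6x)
This is an exponential indeterminate form.

For exponential indeterminate forms, take the natural log:
  Let L = lim(x→∞) (1 + 3/x)^(6x)
  Then ln(L) = lim(x→∞) [exponent × ln(base)]
  Evaluate using L'Hôpital or standard limits, then exponentiate.
  L = e^(18)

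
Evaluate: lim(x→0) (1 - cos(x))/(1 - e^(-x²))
This is a 0/0 indeterminate form.

Apply L'Hôpital's rule: differentiate numerator and denominator separately.
  f(x) = 1 - cos(x)   ⇒   f'(x) = sin(x)
  g(x) = 1 - e^(-x^2)   ⇒   g'(x) = 2·x·e^(-x^2)
  lim(x→0) f'(x)/g'(x) = lim(x→0) (sin(x))/(2·x·e^(-x^2))
  = 1/2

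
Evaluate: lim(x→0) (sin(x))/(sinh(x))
This is a 0/0 indeterminate form.

Apply L'Hôpital's rule: differentiate numerator and denominator separately.
  f(x) = sin(x)   ⇒   f'(x) = cos(x)
  g(x) = sinh(x)   ⇒   g'(x) = cosh(x)
  lim(x→0) f'(x)/g'(x) = lim(x→0) (cos(x))/(cosh(x))
  = 1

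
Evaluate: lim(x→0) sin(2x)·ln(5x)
This is a 0·∞ indeterminate form.

Rewrite 0·∞ as a quotient (0/0 or ∞/∞ form), then apply L'Hôpital's rule:
  lim(x→0) sin(2x)·ln(5x) = 0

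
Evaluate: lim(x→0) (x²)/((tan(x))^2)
This is a 0/0 indeterminate form.

Apply L'Hôpital's rule: differentiate numerator and denominator separately.
  f(x) = x^2   ⇒   f'(x) = 2·x
  g(x) = tan(x)^2   ⇒   g'(x) = (2·tan(x)^2 + 2)·tan(x)
  lim(x→0) f'(x)/g'(x) = lim(x→0) (2·x)/((2·tan(x)^2 + 2)·tan(x))
  = 1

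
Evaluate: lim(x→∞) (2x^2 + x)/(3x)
This is an ∞/∞ indeterminate form.

Apply L'Hôpital's rule: differentiate numerator and denominator separately.
  f(x) = 2·x^2 + x   ⇒   f'(x) = 4·x + 1
  g(x) = 3·x   ⇒   g'(x) = 3
  lim(x→∞) f'(x)/g'(x) = lim(x→∞) (4·x + 1)/(3)
  = ∞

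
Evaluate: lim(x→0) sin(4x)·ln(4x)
This is a 0·∞ indeterminate form.

Rewrite 0·∞ as a quotient (0/0 or ∞/∞ form), then apply L'Hôpital's rule:
  lim(x→0) sin(4x)·ln(4x) = 0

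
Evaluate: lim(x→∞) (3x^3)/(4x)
This is an ∞/∞ indeterminate form.

Apply L'Hôpital's rule: differentiate numerator and denominator separately.
  f(x) = 3·x^3   ⇒   f'(x) = 9·x^2
  g(x) = 4·x   ⇒   g'(x) = 4
  lim(x→∞) f'(x)/g'(x) = lim(x→∞) (9·x^2)/(4)
  = ∞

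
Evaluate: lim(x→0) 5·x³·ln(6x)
This is a 0·∞ indeterminate form.

Rewrite 0·∞ as a quotient (0/0 or ∞/∞ form), then apply L'Hôpital's rule:
  lim(x→0) 5·x³·ln(6x) = 0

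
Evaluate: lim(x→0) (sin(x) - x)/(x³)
This is a 0/0 indeterminate form.

Apply L'Hôpital's rule: differentiate numerator and denominator separately.
  f(x) = -x + sin(x)   ⇒   f'(x) = cos(x) - 1
  g(x) = x^3   ⇒   g'(x) = 3·x^2
  lim(x→0) f'(x)/g'(x) = lim(x→0) (cos(x) - 1)/(3·x^2)
  = -1/6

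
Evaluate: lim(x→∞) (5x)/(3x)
This is an ∞/∞ indeterminate form.

Apply L'Hôpital's rule: differentiate numerator and denominator separately.
  f(x) = 5·x   ⇒   f'(x) = 5
  g(x) = 3·x   ⇒   g'(x) = 3
  lim(x→∞) f'(x)/g'(x) = lim(x→∞) (5)/(3)
  = 5/3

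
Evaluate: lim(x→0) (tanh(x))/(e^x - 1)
This is a 0/0 indeterminate form.

Apply L'Hôpital's rule: differentiate numerator and denominator separately.
  f(x) = tanh(x)   ⇒   f'(x) = 1 - tanh(x)^2
  g(x) = e^(x) - 1   ⇒   g'(x) = e^(x)
  lim(x→0) f'(x)/g'(x) = lim(x→0) (1 - tanh(x)^2)/(e^(x))
  = 1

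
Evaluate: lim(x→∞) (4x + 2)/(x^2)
This is an ∞/∞ indeterminate form.

Apply L'Hôpital's rule: differentiate numerator and denominator separately.
  f(x) = 4·x + 2   ⇒   f'(x) = 4
  g(x) = x^2   ⇒   g'(x) = 2·x
  lim(x→∞) f'(x)/g'(x) = lim(x→∞) (4)/(2·x)
  = 0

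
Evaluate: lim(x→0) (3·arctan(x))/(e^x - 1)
This is a 0/0 indeterminate form.

Apply L'Hôpital's rule: differentiate numerator and denominator separately.
  f(x) = 3·atan(x)   ⇒   f'(x) = 3/(x^2 + 1)
  g(x) = e^(x) - 1   ⇒   g'(x) = e^(x)
  lim(x→0) f'(x)/g'(x) = lim(x→0) (3/(x^2 + 1))/(e^(x))
  = 3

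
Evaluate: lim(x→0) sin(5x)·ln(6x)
This is a 0·∞ indeterminate form.

Rewrite 0·∞ as a quotient (0/0 or ∞/∞ form), then apply L'Hôpital's rule:
  lim(x→0) sin(5x)·ln(6x) = 0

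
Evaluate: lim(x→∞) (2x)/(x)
This is an ∞/∞ indeterminate form.

Apply L'Hôpital's rule: differentiate numerator and denominator separately.
  f(x) = 2·x   ⇒   f'(x) = 2
  g(x) = x   ⇒   g'(x) = 1
  lim(x→∞) f'(x)/g'(x) = lim(x→∞) (2)/(1)
  = 2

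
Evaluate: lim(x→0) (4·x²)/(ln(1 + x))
This is a 0/0 indeterminate form.

Apply L'Hôpital's rule: differentiate numerator and denominator separately.
  f(x) = 4·x^2   ⇒   f'(x) = 8·x
  g(x) = ln(x + 1)   ⇒   g'(x) = 1/(x + 1)
  lim(x→0) f'(x)/g'(x) = lim(x→0) (8·x)/(1/(x + 1))
  = 0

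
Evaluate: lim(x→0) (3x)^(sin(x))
This is an exponential indeterminate form.

For exponential indeterminate forms, take the natural log:
  Let L = lim(x→0) (3x)^(sin(x))
  Then ln(L) = lim(x→0) [exponent × ln(base)]
  Evaluate using L'Hôpital or standard limits, then exponentiate.
  L = 1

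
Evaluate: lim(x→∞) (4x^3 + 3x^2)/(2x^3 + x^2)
This is an ∞/∞ indeterminate form.

Apply L'Hôpital's rule: differentiate numerator and denominator separately.
  f(x) = 4·x^3 + 3·x^2   ⇒   f'(x) = 12·x^2 + 6·x
  g(x) = 2·x^3 + x^2   ⇒   g'(x) = 6·x^2 + 2·x
  lim(x→∞) f'(x)/g'(x) = lim(x→∞) (12·x^2 + 6·x)/(6·x^2 + 2·x)
  = 2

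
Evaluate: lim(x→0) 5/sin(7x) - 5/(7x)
This is an ∞-∞ indeterminate form.

Combine fractions or rationalize to convert ∞-∞ to 0/0 form:
  lim(x→0) 5/sin(7x) - 5/(7x) = 0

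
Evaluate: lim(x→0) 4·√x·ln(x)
This is a 0·∞ indeterminate form.

Rewrite 0·∞ as a quotient (0/0 or ∞/∞ form), then apply L'Hôpital's rule:
  lim(x→0) 4·√x·ln(x) = 0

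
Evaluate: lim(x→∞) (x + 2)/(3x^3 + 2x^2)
This is an ∞/∞ indeterminate form.

Apply L'Hôpital's rule: differentiate numerator and denominator separately.
  f(x) = x + 2   ⇒   f'(x) = 1
  g(x) = 3·x^3 + 2·x^2   ⇒   g'(x) = 9·x^2 + 4·x
  lim(x→∞) f'(x)/g'(x) = lim(x→∞) (1)/(9·x^2 + 4·x)
  = 0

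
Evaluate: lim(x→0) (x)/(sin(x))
This is a 0/0 indeterminate form.

Apply L'Hôpital's rule: differentiate numerator and denominator separately.
  f(x) = x   ⇒   f'(x) = 1
  g(x) = sin(x)   ⇒   g'(x) = cos(x)
  lim(x→0) f'(x)/g'(x) = lim(x→0) (1)/(cos(x))
  = 1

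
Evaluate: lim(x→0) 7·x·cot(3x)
This is a 0·∞ indeterminate form.

Rewrite 0·∞ as a quotient (0/0 or ∞/∞ form), then apply L'Hôpital's rule:
  lim(x→0) 7·x·cot(3x) = 7/3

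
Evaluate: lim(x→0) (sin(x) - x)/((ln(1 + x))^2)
This is a 0/0 indeterminate form.

Apply L'Hôpital's rule: differentiate numerator and denominator separately.
  f(x) = -x + sin(x)   ⇒   f'(x) = cos(x) - 1
  g(x) = ln(x + 1)^2   ⇒   g'(x) = 2·ln(x + 1)/(x + 1)
  lim(x→0) f'(x)/g'(x) = lim(x→0) (cos(x) - 1)/(2·ln(x + 1)/(x + 1))
  = 0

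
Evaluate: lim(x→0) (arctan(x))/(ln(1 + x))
This is a 0/0 indeterminate form.

Apply L'Hôpital's rule: differentiate numerator and denominator separately.
  f(x) = atan(x)   ⇒   f'(x) = 1/(x^2 + 1)
  g(x) = ln(x + 1)   ⇒   g'(x) = 1/(x + 1)
  lim(x→0) f'(x)/g'(x) = lim(x→0) (1/(x^2 + 1))/(1/(x + 1))
  = 1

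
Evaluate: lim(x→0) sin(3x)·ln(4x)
This is a 0·∞ indeterminate form.

Rewrite 0·∞ as a quotient (0/0 or ∞/∞ form), then apply L'Hôpital's rule:
  lim(x→0) sin(3x)·ln(4x) = 0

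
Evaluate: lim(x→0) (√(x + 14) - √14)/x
This is a standard limit.

Factor or rationalize the expression:
  lim(x→0) (√(x + 14) - √14)/x = sqrt(14)/28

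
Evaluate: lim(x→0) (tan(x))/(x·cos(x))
This is a 0/0 indeterminate form.

Apply L'Hôpital's rule: differentiate numerator and denominator separately.
  f(x) = tan(x)   ⇒   f'(x) = tan(x)^2 + 1
  g(x) = x·cos(x)   ⇒   g'(x) = -x·sin(x) + cos(x)
  lim(x→0) f'(x)/g'(x) = lim(x→0) (tan(x)^2 + 1)/(-x·sin(x) + cos(x))
  = 1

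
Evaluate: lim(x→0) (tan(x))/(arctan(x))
This is a 0/0 indeterminate form.

Apply L'Hôpital's rule: differentiate numerator and denominator separately.
  f(x) = tan(x)   ⇒   f'(x) = tan(x)^2 + 1
  g(x) = atan(x)   ⇒   g'(x) = 1/(x^2 + 1)
  lim(x→0) f'(x)/g'(x) = lim(x→0) (tan(x)^2 + 1)/(1/(x^2 + 1))
  = 1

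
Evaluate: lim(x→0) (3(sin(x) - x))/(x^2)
This is a 0/0 indeterminate form.

Apply L'Hôpital's rule: differentiate numerator and denominator separately.
  f(x) = -3·x + 3·sin(x)   ⇒   f'(x) = 3·cos(x) - 3
  g(x) = x^2   ⇒   g'(x) = 2·x
  lim(x→0) f'(x)/g'(x) = lim(x→0) (3·cos(x) - 3)/(2·x)
  = 0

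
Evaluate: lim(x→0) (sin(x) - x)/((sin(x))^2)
This is a 0/0 indeterminate form.

Apply L'Hôpital's rule: differentiate numerator and denominator separately.
  f(x) = -x + sin(x)   ⇒   f'(x) = cos(x) - 1
  g(x) = sin(x)^2   ⇒   g'(x) = 2·sin(x)·cos(x)
  lim(x→0) f'(x)/g'(x) = lim(x→0) (cos(x) - 1)/(2·sin(x)·cos(x))
  = 0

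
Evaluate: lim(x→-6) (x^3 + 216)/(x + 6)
This is a standard limit.

Factor or rationalize the expression:
  lim(x→-6) (x^3 + 216)/(x + 6) = 108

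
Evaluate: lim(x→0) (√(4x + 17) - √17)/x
This is a standard limit.

Factor or rationalize the expression:
  lim(x→0) (√(4x + 17) - √17)/x = 2·sqrt(17)/17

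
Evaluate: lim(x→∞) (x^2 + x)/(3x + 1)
This is an ∞/∞ indeterminate form.

Apply L'Hôpital's rule: differentiate numerator and denominator separately.
  f(x) = x^2 + x   ⇒   f'(x) = 2·x + 1
  g(x) = 3·x + 1   ⇒   g'(x) = 3
  lim(x→∞) f'(x)/g'(x) = lim(x→∞) (2·x + 1)/(3)
  = ∞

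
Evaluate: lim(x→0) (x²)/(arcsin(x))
This is a 0/0 indeterminate form.

Apply L'Hôpital's rule: differentiate numerator and denominator separately.
  f(x) = x^2   ⇒   f'(x) = 2·x
  g(x) = asin(x)   ⇒   g'(x) = 1/sqrt(1 - x^2)
  lim(x→0) f'(x)/g'(x) = lim(x→0) (2·x)/(1/sqrt(1 - x^2))
  = 0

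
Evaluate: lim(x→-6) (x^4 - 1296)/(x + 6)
This is a standard limit.

Factor or rationalize the expression:
  lim(x→-6) (x^4 - 1296)/(x + 6) = -864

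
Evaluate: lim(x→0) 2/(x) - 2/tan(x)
This is an ∞-∞ indeterminate form.

Combine fractions or rationalize to convert ∞-∞ to 0/0 form:
  lim(x→0) 2/(x) - 2/tan(x) = 0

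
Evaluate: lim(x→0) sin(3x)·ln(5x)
This is a 0·∞ indeterminate form.

Rewrite 0·∞ as a quotient (0/0 or ∞/∞ form), then apply L'Hôpital's rule:
  lim(x→0) sin(3x)·ln(5x) = 0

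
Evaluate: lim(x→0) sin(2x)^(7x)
This is an exponential indeterminate form.

For exponential indeterminate forms, take the natural log:
  Let L = lim(x→0) sin(2x)^(7x)
  Then ln(L) = lim(x→0) [exponent × ln(base)]
  Evaluate using L'Hôpital or standard limits, then exponentiate.
  L = 1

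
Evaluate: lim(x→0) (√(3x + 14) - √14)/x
This is a standard limit.

Factor or rationalize the expression:
  lim(x→0) (√(3x + 14) - √14)/x = 3·sqrt(14)/28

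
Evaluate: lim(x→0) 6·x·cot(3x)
This is a 0·∞ indeterminate form.

Rewrite 0·∞ as a quotient (0/0 or ∞/∞ form), then apply L'Hôpital's rule:
  lim(x→0) 6·x·cot(3x) = 2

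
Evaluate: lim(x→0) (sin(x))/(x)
This is a 0/0 indeterminate form.

Apply L'Hôpital's rule: differentiate numerator and denominator separately.
  f(x) = sin(x)   ⇒   f'(x) = cos(x)
  g(x) = x   ⇒   g'(x) = 1
  lim(x→0) f'(x)/g'(x) = lim(x→0) (cos(x))/(1)
  = 1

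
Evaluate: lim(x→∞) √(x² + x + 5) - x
This is an ∞-∞ indeterminate form.

Combine fractions or rationalize to convert ∞-∞ to 0/0 form:
  lim(x→∞) √(x² + x + 5) - x = 1/2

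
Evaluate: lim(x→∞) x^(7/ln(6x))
This is an exponential indeterminate form.

For exponential indeterminate forms, take the natural log:
  Let L = lim(x→∞) x^(7/ln(6x))
  Then ln(L) = lim(x→∞) [exponent × ln(base)]
  Evaluate using L'Hôpital or standard limits, then exponentiate.
  L = e^(7)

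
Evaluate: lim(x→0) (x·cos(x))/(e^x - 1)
This is a 0/0 indeterminate form.

Apply L'Hôpital's rule: differentiate numerator and denominator separately.
  f(x) = x·cos(x)   ⇒   f'(x) = -x·sin(x) + cos(x)
  g(x) = e^(x) - 1   ⇒   g'(x) = e^(x)
  lim(x→0) f'(x)/g'(x) = lim(x→0) (-x·sin(x) + cos(x))/(e^(x))
  = 1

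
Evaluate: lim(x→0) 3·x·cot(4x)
This is a 0·∞ indeterminate form.

Rewrite 0·∞ as a quotient (0/0 or ∞/∞ form), then apply L'Hôpital's rule:
  lim(x→0) 3·x·cot(4x) = 3/4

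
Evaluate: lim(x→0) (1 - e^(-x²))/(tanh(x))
This is a 0/0 indeterminate form.

Apply L'Hôpital's rule: differentiate numerator and denominator separately.
  f(x) = 1 - e^(-x^2)   ⇒   f'(x) = 2·x·e^(-x^2)
  g(x) = tanh(x)   ⇒   g'(x) = 1 - tanh(x)^2
  lim(x→0) f'(x)/g'(x) = lim(x→0) (2·x·e^(-x^2))/(1 - tanh(x)^2)
  = 0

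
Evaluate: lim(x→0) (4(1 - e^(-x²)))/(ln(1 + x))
This is a 0/0 indeterminate form.

Apply L'Hôpital's rule: differentiate numerator and denominator separately.
  f(x) = 4 - 4·e^(-x^2)   ⇒   f'(x) = 8·x·e^(-x^2)
  g(x) = ln(x + 1)   ⇒   g'(x) = 1/(x + 1)
  lim(x→0) f'(x)/g'(x) = lim(x→0) (8·x·e^(-x^2))/(1/(x + 1))
  = 0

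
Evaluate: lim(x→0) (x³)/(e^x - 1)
This is a 0/0 indeterminate form.

Apply L'Hôpital's rule: differentiate numerator and denominator separately.
  f(x) = x^3   ⇒   f'(x) = 3·x^2
  g(x) = e^(x) - 1   ⇒   g'(x) = e^(x)
  lim(x→0) f'(x)/g'(x) = lim(x→0) (3·x^2)/(e^(x))
  = 0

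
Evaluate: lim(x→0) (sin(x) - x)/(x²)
This is a 0/0 indeterminate form.

Apply L'Hôpital's rule: differentiate numerator and denominator separately.
  f(x) = -x + sin(x)   ⇒   f'(x) = cos(x) - 1
  g(x) = x^2   ⇒   g'(x) = 2·x
  lim(x→0) f'(x)/g'(x) = lim(x→0) (cos(x) - 1)/(2·x)
  = 0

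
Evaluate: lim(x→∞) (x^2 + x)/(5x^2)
This is an ∞/∞ indeterminate form.

Apply L'Hôpital's rule: differentiate numerator and denominator separately.
  f(x) = x^2 + x   ⇒   f'(x) = 2·x + 1
  g(x) = 5·x^2   ⇒   g'(x) = 10·x
  lim(x→∞) f'(x)/g'(x) = lim(x→∞) (2·x + 1)/(10·x)
  = 1/5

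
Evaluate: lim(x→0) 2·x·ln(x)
This is a 0·∞ indeterminate form.

Rewrite 0·∞ as a quotient (0/0 or ∞/∞ form), then apply L'Hôpital's rule:
  lim(x→0) 2·x·ln(x) = 0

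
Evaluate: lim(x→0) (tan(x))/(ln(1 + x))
This is a 0/0 indeterminate form.

Apply L'Hôpital's rule: differentiate numerator and denominator separately.
  f(x) = tan(x)   ⇒   f'(x) = tan(x)^2 + 1
  g(x) = ln(x + 1)   ⇒   g'(x) = 1/(x + 1)
  lim(x→0) f'(x)/g'(x) = lim(x→0) (tan(x)^2 + 1)/(1/(x + 1))
  = 1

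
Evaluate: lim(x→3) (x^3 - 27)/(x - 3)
This is a standard limit.

Factor or rationalize the expression:
  lim(x→3) (x^3 - 27)/(x - 3) = 27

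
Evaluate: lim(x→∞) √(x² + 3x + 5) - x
This is an ∞-∞ indeterminate form.

Combine fractions or rationalize to convert ∞-∞ to 0/0 form:
  lim(x→∞) √(x² + 3x + 5) - x = 3/2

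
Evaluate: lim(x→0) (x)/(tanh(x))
This is a 0/0 indeterminate form.

Apply L'Hôpital's rule: differentiate numerator and denominator separately.
  f(x) = x   ⇒   f'(x) = 1
  g(x) = tanh(x)   ⇒   g'(x) = 1 - tanh(x)^2
  lim(x→0) f'(x)/g'(x) = lim(x→0) (1)/(1 - tanh(x)^2)
  = 1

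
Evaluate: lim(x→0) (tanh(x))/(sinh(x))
This is a 0/0 indeterminate form.

Apply L'Hôpital's rule: differentiate numerator and denominator separately.
  f(x) = tanh(x)   ⇒   f'(x) = 1 - tanh(x)^2
  g(x) = sinh(x)   ⇒   g'(x) = cosh(x)
  lim(x→0) f'(x)/g'(x) = lim(x→0) (1 - tanh(x)^2)/(cosh(x))
  = 1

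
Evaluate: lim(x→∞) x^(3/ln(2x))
This is an exponential indeterminate form.

For exponential indeterminate forms, take the natural log:
  Let L = lim(x→∞) x^(3/ln(2x))
  Then ln(L) = lim(x→∞) [exponent × ln(base)]
  Evaluate using L'Hôpital or standard limits, then exponentiate.
  L = e^(3)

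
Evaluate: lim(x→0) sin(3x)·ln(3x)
This is a 0·∞ indeterminate form.

Rewrite 0·∞ as a quotient (0/0 or ∞/∞ form), then apply L'Hôpital's rule:
  lim(x→0) sin(3x)·ln(3x) = 0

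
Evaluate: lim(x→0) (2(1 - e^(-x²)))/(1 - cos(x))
This is a 0/0 indeterminate form.

Apply L'Hôpital's rule: differentiate numerator and denominator separately.
  f(x) = 2 - 2·e^(-x^2)   ⇒   f'(x) = 4·x·e^(-x^2)
  g(x) = 1 - cos(x)   ⇒   g'(x) = sin(x)
  lim(x→0) f'(x)/g'(x) = lim(x→0) (4·x·e^(-x^2))/(sin(x))
  = 4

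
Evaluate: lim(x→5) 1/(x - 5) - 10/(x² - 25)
This is an ∞-∞ indeterminate form.

Combine fractions or rationalize to convert ∞-∞ to 0/0 form:
  lim(x→5) 1/(x - 5) - 10/(x² - 25) = 1/10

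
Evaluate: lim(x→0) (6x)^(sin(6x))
This is an exponential indeterminate form.

For exponential indeterminate forms, take the natural log:
  Let L = lim(x→0) (6x)^(sin(6x))
  Then ln(L) = lim(x→0) [exponent × ln(base)]
  Evaluate using L'Hôpital or standard limits, then exponentiate.
  L = 1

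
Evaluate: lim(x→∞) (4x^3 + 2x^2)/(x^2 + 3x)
This is an ∞/∞ indeterminate form.

Apply L'Hôpital's rule: differentiate numerator and denominator separately.
  f(x) = 4·x^3 + 2·x^2   ⇒   f'(x) = 12·x^2 + 4·x
  g(x) = x^2 + 3·x   ⇒   g'(x) = 2·x + 3
  lim(x→∞) f'(x)/g'(x) = lim(x→∞) (12·x^2 + 4·x)/(2·x + 3)
  = ∞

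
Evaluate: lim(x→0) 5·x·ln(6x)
This is a 0·∞ indeterminate form.

Rewrite 0·∞ as a quotient (0/0 or ∞/∞ form), then apply L'Hôpital's rule:
  lim(x→0) 5·x·ln(6x) = 0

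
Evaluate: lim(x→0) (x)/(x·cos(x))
This is a 0/0 indeterminate form.

Apply L'Hôpital's rule: differentiate numerator and denominator separately.
  f(x) = x   ⇒   f'(x) = 1
  g(x) = x·cos(x)   ⇒   g'(x) = -x·sin(x) + cos(x)
  lim(x→0) f'(x)/g'(x) = lim(x→0) (1)/(-x·sin(x) + cos(x))
  = 1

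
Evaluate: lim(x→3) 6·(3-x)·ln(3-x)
This is a 0·∞ indeterminate form.

Rewrite 0·∞ as a quotient (0/0 or ∞/∞ form), then apply L'Hôpital's rule:
  lim(x→3) 6·(3-x)·ln(3-x) = 0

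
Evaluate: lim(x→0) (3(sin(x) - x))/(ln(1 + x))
This is a 0/0 indeterminate form.

Apply L'Hôpital's rule: differentiate numerator and denominator separately.
  f(x) = -3·x + 3·sin(x)   ⇒   f'(x) = 3·cos(x) - 3
  g(x) = ln(x + 1)   ⇒   g'(x) = 1/(x + 1)
  lim(x→0) f'(x)/g'(x) = lim(x→0) (3·cos(x) - 3)/(1/(x + 1))
  = 0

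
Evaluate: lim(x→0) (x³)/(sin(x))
This is a 0/0 indeterminate form.

Apply L'Hôpital's rule: differentiate numerator and denominator separately.
  f(x) = x^3   ⇒   f'(x) = 3·x^2
  g(x) = sin(x)   ⇒   g'(x) = cos(x)
  lim(x→0) f'(x)/g'(x) = lim(x→0) (3·x^2)/(cos(x))
  = 0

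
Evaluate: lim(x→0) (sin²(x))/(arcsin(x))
This is a 0/0 indeterminate form.

Apply L'Hôpital's rule: differentiate numerator and denominator separately.
  f(x) = sin(x)^2   ⇒   f'(x) = 2·sin(x)·cos(x)
  g(x) = asin(x)   ⇒   g'(x) = 1/sqrt(1 - x^2)
  lim(x→0) f'(x)/g'(x) = lim(x→0) (2·sin(x)·cos(x))/(1/sqrt(1 - x^2))
  = 0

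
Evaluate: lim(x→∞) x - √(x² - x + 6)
This is an ∞-∞ indeterminate form.

Combine fractions or rationalize to convert ∞-∞ to 0/0 form:
  lim(x→∞) x - √(x² - x + 6) = 1/2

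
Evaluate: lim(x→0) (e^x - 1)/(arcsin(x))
This is a 0/0 indeterminate form.

Apply L'Hôpital's rule: differentiate numerator and denominator separately.
  f(x) = e^(x) - 1   ⇒   f'(x) = e^(x)
  g(x) = asin(x)   ⇒   g'(x) = 1/sqrt(1 - x^2)
  lim(x→0) f'(x)/g'(x) = lim(x→0) (e^(x))/(1/sqrt(1 - x^2))
  = 1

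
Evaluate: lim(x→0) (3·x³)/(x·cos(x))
This is a 0/0 indeterminate form.

Apply L'Hôpital's rule: differentiate numerator and denominator separately.
  f(x) = 3·x^3   ⇒   f'(x) = 9·x^2
  g(x) = x·cos(x)   ⇒   g'(x) = -x·sin(x) + cos(x)
  lim(x→0) f'(x)/g'(x) = lim(x→0) (9·x^2)/(-x·sin(x) + cos(x))
  = 0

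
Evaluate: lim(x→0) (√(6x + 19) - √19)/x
This is a standard limit.

Factor or rationalize the expression:
  lim(x→0) (√(6x + 19) - √19)/x = 3·sqrt(19)/19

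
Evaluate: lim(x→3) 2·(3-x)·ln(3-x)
This is a 0·∞ indeterminate form.

Rewrite 0·∞ as a quotient (0/0 or ∞/∞ form), then apply L'Hôpital's rule:
  lim(x→3) 2·(3-x)·ln(3-x) = 0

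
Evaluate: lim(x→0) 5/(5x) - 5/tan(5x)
This is an ∞-∞ indeterminate form.

Combine fractions or rationalize to convert ∞-∞ to 0/0 form:
  lim(x→0) 5/(5x) - 5/tan(5x) = 0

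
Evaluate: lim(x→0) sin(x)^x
This is an exponential indeterminate form.

For exponential indeterminate forms, take the natural log:
  Let L = lim(x→0) sin(x)^x
  Then ln(L) = lim(x→0) [exponent × ln(base)]
  Evaluate using L'Hôpital or standard limits, then exponentiate.
  L = 1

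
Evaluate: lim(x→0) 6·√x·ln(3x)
This is a 0·∞ indeterminate form.

Rewrite 0·∞ as a quotient (0/0 or ∞/∞ form), then apply L'Hôpital's rule:
  lim(x→0) 6·√x·ln(3x) = 0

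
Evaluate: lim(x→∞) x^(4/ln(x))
This is an exponential indeterminate form.

For exponential indeterminate forms, take the natural log:
  Let L = lim(x→∞) x^(4/ln(x))
  Then ln(L) = lim(x→∞) [exponent × ln(base)]
  Evaluate using L'Hôpital or standard limits, then exponentiate.
  L = e^(4)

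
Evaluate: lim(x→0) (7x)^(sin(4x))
This is an exponential indeterminate form.

For exponential indeterminate forms, take the natural log:
  Let L = lim(x→0) (7x)^(sin(4x))
  Then ln(L) = lim(x→0) [exponent × ln(base)]
  Evaluate using L'Hôpital or standard limits, then exponentiate.
  L = 1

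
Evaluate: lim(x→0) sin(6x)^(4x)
This is an exponential indeterminate form.

For exponential indeterminate forms, take the natural log:
  Let L = lim(x→0) sin(6x)^(4x)
  Then ln(L) = lim(x→0) [exponent × ln(base)]
  Evaluate using L'Hôpital or standard limits, then exponentiate.
  L = 1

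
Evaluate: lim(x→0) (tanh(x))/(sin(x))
This is a 0/0 indeterminate form.

Apply L'Hôpital's rule: differentiate numerator and denominator separately.
  f(x) = tanh(x)   ⇒   f'(x) = 1 - tanh(x)^2
  g(x) = sin(x)   ⇒   g'(x) = cos(x)
  lim(x→0) f'(x)/g'(x) = lim(x→0) (1 - tanh(x)^2)/(cos(x))
  = 1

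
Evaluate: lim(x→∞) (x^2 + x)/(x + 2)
This is an ∞/∞ indeterminate form.

Apply L'Hôpital's rule: differentiate numerator and denominator separately.
  f(x) = x^2 + x   ⇒   f'(x) = 2·x + 1
  g(x) = x + 2   ⇒   g'(x) = 1
  lim(x→∞) f'(x)/g'(x) = lim(x→∞) (2·x + 1)/(1)
  = ∞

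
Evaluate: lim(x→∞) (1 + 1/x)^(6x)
This is an exponential indeterminate form.

For exponential indeterminate forms, take the natural log:
  Let L = lim(x→∞) (1 + 1/x)^(6x)
  Then ln(L) = lim(x→∞) [exponent × ln(base)]
  Evaluate using L'Hôpital or standard limits, then exponentiate.
  L = e^(6)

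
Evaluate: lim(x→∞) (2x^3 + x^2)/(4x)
This is an ∞/∞ indeterminate form.

Apply L'Hôpital's rule: differentiate numerator and denominator separately.
  f(x) = 2·x^3 + x^2   ⇒   f'(x) = 6·x^2 + 2·x
  g(x) = 4·x   ⇒   g'(x) = 4
  lim(x→∞) f'(x)/g'(x) = lim(x→∞) (6·x^2 + 2·x)/(4)
  = ∞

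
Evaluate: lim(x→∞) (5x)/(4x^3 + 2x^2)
This is an ∞/∞ indeterminate form.

Apply L'Hôpital's rule: differentiate numerator and denominator separately.
  f(x) = 5·x   ⇒   f'(x) = 5
  g(x) = 4·x^3 + 2·x^2   ⇒   g'(x) = 12·x^2 + 4·x
  lim(x→∞) f'(x)/g'(x) = lim(x→∞) (5)/(12·x^2 + 4·x)
  = 0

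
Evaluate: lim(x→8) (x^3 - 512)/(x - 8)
This is a standard limit.

Factor or rationalize the expression:
  lim(x→8) (x^3 - 512)/(x - 8) = 192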